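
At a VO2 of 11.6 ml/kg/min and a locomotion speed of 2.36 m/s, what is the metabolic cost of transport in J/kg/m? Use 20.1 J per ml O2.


Power per kg = VO2 * 20.1 / 60
Power per kg = 11.6 * 20.1 / 60 = 3.8860 W/kg
Cost = power_per_kg / speed
Cost = 3.8860 / 2.36
Cost = 1.6466


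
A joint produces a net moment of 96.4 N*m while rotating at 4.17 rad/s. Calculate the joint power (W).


P = M * omega
P = 96.4 * 4.17
P = 401.9880


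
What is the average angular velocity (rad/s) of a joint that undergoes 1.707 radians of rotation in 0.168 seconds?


omega = delta_theta / delta_t
omega = 1.707 / 0.168
omega = 10.1607


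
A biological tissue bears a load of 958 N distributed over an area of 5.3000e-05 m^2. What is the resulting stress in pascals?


stress = F / A
stress = 958 / 5.3000e-05
stress = 1.8075e+07


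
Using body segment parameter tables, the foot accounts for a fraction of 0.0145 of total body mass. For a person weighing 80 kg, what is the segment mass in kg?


m_segment = body_mass * fraction
m_segment = 80 * 0.0145
m_segment = 1.1600


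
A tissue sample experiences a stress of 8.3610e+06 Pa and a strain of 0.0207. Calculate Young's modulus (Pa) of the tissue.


E = stress / strain
E = 8.3610e+06 / 0.0207
E = 4.0391e+08


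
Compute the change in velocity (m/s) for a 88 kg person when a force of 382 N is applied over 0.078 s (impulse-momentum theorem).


J = F * dt = 382 * 0.078 = 29.7960 N*s
delta_v = J / m
delta_v = 29.7960 / 88
delta_v = 0.3386


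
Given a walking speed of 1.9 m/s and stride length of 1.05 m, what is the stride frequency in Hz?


f = v / stride_length
f = 1.9 / 1.05
f = 1.8095


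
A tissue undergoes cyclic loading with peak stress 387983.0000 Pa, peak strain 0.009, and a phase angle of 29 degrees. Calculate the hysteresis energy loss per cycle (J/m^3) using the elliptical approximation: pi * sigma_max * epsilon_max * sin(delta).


E_loss = pi * sigma_max * epsilon_max * sin(delta)
delta = 29 deg = 0.5061 rad
sin(delta) = 0.4848
E_loss = pi * 387983.0000 * 0.009 * 0.4848
E_loss = 5318.3426


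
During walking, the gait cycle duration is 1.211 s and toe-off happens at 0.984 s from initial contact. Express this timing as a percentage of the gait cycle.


pct = (event_time / cycle_time) * 100
pct = (0.984 / 1.211) * 100
ratio = 0.8126
pct = 81.2552


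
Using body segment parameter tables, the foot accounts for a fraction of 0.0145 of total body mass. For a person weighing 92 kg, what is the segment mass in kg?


m_segment = body_mass * fraction
m_segment = 92 * 0.0145
m_segment = 1.3340


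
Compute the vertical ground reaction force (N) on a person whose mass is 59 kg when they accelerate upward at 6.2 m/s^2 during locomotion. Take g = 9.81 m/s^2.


GRF = m * (g + a)
GRF = 59 * (9.81 + 6.2)
GRF = 59 * 16.0100
GRF = 944.5900


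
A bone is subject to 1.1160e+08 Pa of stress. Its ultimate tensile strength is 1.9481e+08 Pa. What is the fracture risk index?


FRI = applied / ultimate
FRI = 1.1160e+08 / 1.9481e+08
FRI = 0.5729


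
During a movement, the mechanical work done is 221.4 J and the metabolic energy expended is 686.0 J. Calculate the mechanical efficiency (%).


eta = (W_mech / E_meta) * 100
eta = (221.4 / 686.0) * 100
ratio = 0.3227
eta = 32.2741


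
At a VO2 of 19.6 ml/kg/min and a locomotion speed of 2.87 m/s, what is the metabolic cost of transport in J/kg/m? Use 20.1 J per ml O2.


Power per kg = VO2 * 20.1 / 60
Power per kg = 19.6 * 20.1 / 60 = 6.5660 W/kg
Cost = power_per_kg / speed
Cost = 6.5660 / 2.87
Cost = 2.2878


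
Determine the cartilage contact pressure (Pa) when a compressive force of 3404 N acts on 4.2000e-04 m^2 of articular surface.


P = F / A
P = 3404 / 4.2000e-04
P = 8.1048e+06


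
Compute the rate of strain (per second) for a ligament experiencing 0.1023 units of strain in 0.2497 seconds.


strain_rate = delta_strain / delta_t
strain_rate = 0.1023 / 0.2497
strain_rate = 0.4097


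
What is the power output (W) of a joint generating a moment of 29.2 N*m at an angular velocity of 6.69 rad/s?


P = M * omega
P = 29.2 * 6.69
P = 195.3480


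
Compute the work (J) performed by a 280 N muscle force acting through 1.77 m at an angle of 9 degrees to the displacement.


W = F * d * cos(theta)
theta = 9 deg = 0.1571 rad
cos(theta) = 0.9877
W = 280 * 1.77 * 0.9877
W = 489.4983


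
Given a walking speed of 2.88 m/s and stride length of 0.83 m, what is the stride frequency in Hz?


f = v / stride_length
f = 2.88 / 0.83
f = 3.4699


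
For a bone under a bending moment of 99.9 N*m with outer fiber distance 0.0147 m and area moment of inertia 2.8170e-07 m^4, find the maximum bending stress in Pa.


sigma = M * c / I
sigma = 99.9 * 0.0147 / 2.8170e-07
M * c = 1.4685
sigma = 5.2131e+06


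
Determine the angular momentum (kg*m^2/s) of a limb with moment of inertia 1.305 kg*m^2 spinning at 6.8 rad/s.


L = I * omega
L = 1.305 * 6.8
L = 8.8740


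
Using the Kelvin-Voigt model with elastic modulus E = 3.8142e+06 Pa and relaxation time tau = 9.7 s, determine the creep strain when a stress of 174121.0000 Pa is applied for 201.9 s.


epsilon(t) = (sigma/E) * (1 - exp(-t/tau))
sigma/E = 174121.0000 / 3.8142e+06 = 0.0457
exp(-t/tau) = exp(-201.9 / 9.7) = 9.1287e-10
epsilon = 0.0457 * (1 - 9.1287e-10)
epsilon = 0.0457


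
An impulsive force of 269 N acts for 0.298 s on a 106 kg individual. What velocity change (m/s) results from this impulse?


J = F * dt = 269 * 0.298 = 80.1620 N*s
delta_v = J / m
delta_v = 80.1620 / 106
delta_v = 0.7562


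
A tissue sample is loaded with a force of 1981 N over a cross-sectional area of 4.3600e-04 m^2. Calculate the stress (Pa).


stress = F / A
stress = 1981 / 4.3600e-04
stress = 4.5436e+06


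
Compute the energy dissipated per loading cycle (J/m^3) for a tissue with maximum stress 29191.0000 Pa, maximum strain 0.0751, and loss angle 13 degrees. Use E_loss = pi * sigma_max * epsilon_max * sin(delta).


E_loss = pi * sigma_max * epsilon_max * sin(delta)
delta = 13 deg = 0.2269 rad
sin(delta) = 0.2250
E_loss = pi * 29191.0000 * 0.0751 * 0.2250
E_loss = 1549.2689


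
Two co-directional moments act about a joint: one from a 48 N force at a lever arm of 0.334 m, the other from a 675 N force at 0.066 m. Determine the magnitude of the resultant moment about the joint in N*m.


M = F1 * d1 + F2 * d2
M = 48 * 0.334 + 675 * 0.066
M = 16.0320 + 44.5500
M = 60.5820


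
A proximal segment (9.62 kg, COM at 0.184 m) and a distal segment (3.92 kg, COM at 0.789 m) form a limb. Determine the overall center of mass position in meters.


COM = (m1*x1 + m2*x2) / (m1 + m2)
COM = (9.62*0.184 + 3.92*0.789) / (9.62 + 3.92)
Numerator = 4.8630
Denominator = 13.5400
COM = 0.3592


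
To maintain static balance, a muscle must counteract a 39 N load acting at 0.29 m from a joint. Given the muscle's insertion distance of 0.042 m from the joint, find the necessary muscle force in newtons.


F_muscle = W * d_load / d_muscle
F_muscle = 39 * 0.29 / 0.042
Numerator = 11.3100
F_muscle = 269.2857


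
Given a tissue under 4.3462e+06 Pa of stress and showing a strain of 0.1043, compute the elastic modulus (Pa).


E = stress / strain
E = 4.3462e+06 / 0.1043
E = 4.1670e+07


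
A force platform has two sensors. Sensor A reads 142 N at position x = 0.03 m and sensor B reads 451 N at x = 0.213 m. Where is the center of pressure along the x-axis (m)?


COP_x = (F1*x1 + F2*x2) / (F1 + F2)
COP_x = (142*0.03 + 451*0.213) / (142 + 451)
Numerator = 100.3230
Denominator = 593
COP_x = 0.1692


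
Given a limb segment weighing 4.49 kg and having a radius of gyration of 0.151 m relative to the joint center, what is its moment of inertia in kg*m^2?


I = m * k^2
I = 4.49 * 0.151^2
k^2 = 0.0228
I = 0.1024


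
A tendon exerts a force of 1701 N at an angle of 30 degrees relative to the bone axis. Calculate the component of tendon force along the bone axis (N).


F_eff = F_tendon * cos(theta)
theta = 30 deg = 0.5236 rad
cos(theta) = 0.8660
F_eff = 1701 * 0.8660
F_eff = 1473.1092


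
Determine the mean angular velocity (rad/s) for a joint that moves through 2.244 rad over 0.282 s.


omega = delta_theta / delta_t
omega = 2.244 / 0.282
omega = 7.9574


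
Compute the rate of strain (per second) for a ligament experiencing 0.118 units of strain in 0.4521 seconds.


strain_rate = delta_strain / delta_t
strain_rate = 0.118 / 0.4521
strain_rate = 0.2610


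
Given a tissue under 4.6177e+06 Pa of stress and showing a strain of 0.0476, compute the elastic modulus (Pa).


E = stress / strain
E = 4.6177e+06 / 0.0476
E = 9.7011e+07


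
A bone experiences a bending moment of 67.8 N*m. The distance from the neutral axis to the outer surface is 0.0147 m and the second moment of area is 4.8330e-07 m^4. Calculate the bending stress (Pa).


sigma = M * c / I
sigma = 67.8 * 0.0147 / 4.8330e-07
M * c = 0.9967
sigma = 2.0622e+06


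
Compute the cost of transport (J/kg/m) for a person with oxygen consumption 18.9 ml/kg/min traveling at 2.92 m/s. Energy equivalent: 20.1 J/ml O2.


Power per kg = VO2 * 20.1 / 60
Power per kg = 18.9 * 20.1 / 60 = 6.3315 W/kg
Cost = power_per_kg / speed
Cost = 6.3315 / 2.92
Cost = 2.1683


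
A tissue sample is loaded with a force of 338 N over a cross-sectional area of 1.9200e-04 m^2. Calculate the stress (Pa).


stress = F / A
stress = 338 / 1.9200e-04
stress = 1.7604e+06


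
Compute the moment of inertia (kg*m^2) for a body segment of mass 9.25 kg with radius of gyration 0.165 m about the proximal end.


I = m * k^2
I = 9.25 * 0.165^2
k^2 = 0.0272
I = 0.2518


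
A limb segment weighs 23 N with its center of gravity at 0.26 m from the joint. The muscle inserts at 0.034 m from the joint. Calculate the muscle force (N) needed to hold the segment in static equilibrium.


F_muscle = W * d_load / d_muscle
F_muscle = 23 * 0.26 / 0.034
Numerator = 5.9800
F_muscle = 175.8824


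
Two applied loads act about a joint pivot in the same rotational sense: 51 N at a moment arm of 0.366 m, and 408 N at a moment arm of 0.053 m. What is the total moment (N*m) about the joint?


M = F1 * d1 + F2 * d2
M = 51 * 0.366 + 408 * 0.053
M = 18.6660 + 21.6240
M = 40.2900


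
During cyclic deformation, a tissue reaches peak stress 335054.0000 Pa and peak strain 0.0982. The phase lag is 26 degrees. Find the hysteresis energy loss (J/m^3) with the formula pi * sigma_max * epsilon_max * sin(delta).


E_loss = pi * sigma_max * epsilon_max * sin(delta)
delta = 26 deg = 0.4538 rad
sin(delta) = 0.4384
E_loss = pi * 335054.0000 * 0.0982 * 0.4384
E_loss = 45312.5110


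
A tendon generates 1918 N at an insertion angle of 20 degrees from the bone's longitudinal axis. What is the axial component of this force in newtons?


F_eff = F_tendon * cos(theta)
theta = 20 deg = 0.3491 rad
cos(theta) = 0.9397
F_eff = 1918 * 0.9397
F_eff = 1802.3304


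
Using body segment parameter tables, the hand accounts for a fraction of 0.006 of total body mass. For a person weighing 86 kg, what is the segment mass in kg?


m_segment = body_mass * fraction
m_segment = 86 * 0.006
m_segment = 0.5160


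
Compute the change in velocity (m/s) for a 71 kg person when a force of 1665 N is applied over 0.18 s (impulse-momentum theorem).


J = F * dt = 1665 * 0.18 = 299.7000 N*s
delta_v = J / m
delta_v = 299.7000 / 71
delta_v = 4.2211


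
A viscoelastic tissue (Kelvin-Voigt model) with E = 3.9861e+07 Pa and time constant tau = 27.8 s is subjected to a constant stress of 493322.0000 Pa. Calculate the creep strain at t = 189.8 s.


epsilon(t) = (sigma/E) * (1 - exp(-t/tau))
sigma/E = 493322.0000 / 3.9861e+07 = 0.0124
exp(-t/tau) = exp(-189.8 / 27.8) = 0.0011
epsilon = 0.0124 * (1 - 0.0011)
epsilon = 0.0124


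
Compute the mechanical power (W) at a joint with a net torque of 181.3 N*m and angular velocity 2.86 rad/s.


P = M * omega
P = 181.3 * 2.86
P = 518.5180


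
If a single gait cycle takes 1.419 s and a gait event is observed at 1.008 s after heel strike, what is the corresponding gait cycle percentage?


pct = (event_time / cycle_time) * 100
pct = (1.008 / 1.419) * 100
ratio = 0.7104
pct = 71.0359


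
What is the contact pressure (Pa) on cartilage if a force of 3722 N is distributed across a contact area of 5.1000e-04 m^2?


P = F / A
P = 3722 / 5.1000e-04
P = 7.2980e+06


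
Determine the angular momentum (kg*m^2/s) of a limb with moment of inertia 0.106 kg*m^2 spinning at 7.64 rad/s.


L = I * omega
L = 0.106 * 7.64
L = 0.8098


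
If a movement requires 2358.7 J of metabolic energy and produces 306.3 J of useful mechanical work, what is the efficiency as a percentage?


eta = (W_mech / E_meta) * 100
eta = (306.3 / 2358.7) * 100
ratio = 0.1299
eta = 12.9860


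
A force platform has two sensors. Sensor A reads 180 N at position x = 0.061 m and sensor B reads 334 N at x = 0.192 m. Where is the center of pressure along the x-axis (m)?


COP_x = (F1*x1 + F2*x2) / (F1 + F2)
COP_x = (180*0.061 + 334*0.192) / (180 + 334)
Numerator = 75.1080
Denominator = 514
COP_x = 0.1461


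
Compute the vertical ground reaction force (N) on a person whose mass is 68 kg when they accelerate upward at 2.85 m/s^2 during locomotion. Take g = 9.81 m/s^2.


GRF = m * (g + a)
GRF = 68 * (9.81 + 2.85)
GRF = 68 * 12.6600
GRF = 860.8800


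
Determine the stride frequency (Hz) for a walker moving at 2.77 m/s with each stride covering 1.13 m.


f = v / stride_length
f = 2.77 / 1.13
f = 2.4513


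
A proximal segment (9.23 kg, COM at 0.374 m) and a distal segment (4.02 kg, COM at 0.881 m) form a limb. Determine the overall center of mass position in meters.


COM = (m1*x1 + m2*x2) / (m1 + m2)
COM = (9.23*0.374 + 4.02*0.881) / (9.23 + 4.02)
Numerator = 6.9936
Denominator = 13.2500
COM = 0.5278


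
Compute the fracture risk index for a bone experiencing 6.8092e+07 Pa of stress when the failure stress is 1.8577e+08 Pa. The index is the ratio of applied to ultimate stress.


FRI = applied / ultimate
FRI = 6.8092e+07 / 1.8577e+08
FRI = 0.3665


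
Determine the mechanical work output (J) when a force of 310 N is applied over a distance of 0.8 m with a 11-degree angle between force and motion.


W = F * d * cos(theta)
theta = 11 deg = 0.1920 rad
cos(theta) = 0.9816
W = 310 * 0.8 * 0.9816
W = 243.4435


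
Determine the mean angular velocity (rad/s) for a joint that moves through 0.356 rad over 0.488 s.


omega = delta_theta / delta_t
omega = 0.356 / 0.488
omega = 0.7295


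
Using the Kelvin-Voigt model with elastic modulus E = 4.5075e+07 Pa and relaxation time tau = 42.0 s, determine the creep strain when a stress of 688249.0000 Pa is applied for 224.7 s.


epsilon(t) = (sigma/E) * (1 - exp(-t/tau))
sigma/E = 688249.0000 / 4.5075e+07 = 0.0153
exp(-t/tau) = exp(-224.7 / 42.0) = 0.0047
epsilon = 0.0153 * (1 - 0.0047)
epsilon = 0.0152


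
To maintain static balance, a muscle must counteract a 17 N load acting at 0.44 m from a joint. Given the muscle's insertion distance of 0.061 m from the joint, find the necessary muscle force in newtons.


F_muscle = W * d_load / d_muscle
F_muscle = 17 * 0.44 / 0.061
Numerator = 7.4800
F_muscle = 122.6230


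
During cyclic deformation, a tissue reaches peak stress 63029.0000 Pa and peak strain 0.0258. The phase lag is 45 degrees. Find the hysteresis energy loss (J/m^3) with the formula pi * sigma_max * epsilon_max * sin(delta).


E_loss = pi * sigma_max * epsilon_max * sin(delta)
delta = 45 deg = 0.7854 rad
sin(delta) = 0.7071
E_loss = pi * 63029.0000 * 0.0258 * 0.7071
E_loss = 3612.3930


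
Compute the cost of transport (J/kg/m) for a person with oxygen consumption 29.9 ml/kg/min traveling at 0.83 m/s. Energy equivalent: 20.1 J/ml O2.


Power per kg = VO2 * 20.1 / 60
Power per kg = 29.9 * 20.1 / 60 = 10.0165 W/kg
Cost = power_per_kg / speed
Cost = 10.0165 / 0.83
Cost = 12.0681


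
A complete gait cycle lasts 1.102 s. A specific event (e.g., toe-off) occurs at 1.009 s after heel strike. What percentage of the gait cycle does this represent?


pct = (event_time / cycle_time) * 100
pct = (1.009 / 1.102) * 100
ratio = 0.9156
pct = 91.5608


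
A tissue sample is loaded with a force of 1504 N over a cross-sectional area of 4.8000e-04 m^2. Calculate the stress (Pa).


stress = F / A
stress = 1504 / 4.8000e-04
stress = 3.1333e+06


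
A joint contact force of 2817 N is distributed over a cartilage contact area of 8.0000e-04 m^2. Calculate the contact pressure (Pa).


P = F / A
P = 2817 / 8.0000e-04
P = 3.5212e+06


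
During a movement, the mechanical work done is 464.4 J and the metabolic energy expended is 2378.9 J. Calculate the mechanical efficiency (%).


eta = (W_mech / E_meta) * 100
eta = (464.4 / 2378.9) * 100
ratio = 0.1952
eta = 19.5216


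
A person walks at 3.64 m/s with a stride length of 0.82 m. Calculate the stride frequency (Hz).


f = v / stride_length
f = 3.64 / 0.82
f = 4.4390


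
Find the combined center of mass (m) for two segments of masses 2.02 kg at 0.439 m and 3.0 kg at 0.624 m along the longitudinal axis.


COM = (m1*x1 + m2*x2) / (m1 + m2)
COM = (2.02*0.439 + 3.0*0.624) / (2.02 + 3.0)
Numerator = 2.7588
Denominator = 5.0200
COM = 0.5496


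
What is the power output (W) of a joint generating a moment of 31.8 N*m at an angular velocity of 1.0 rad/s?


P = M * omega
P = 31.8 * 1.0
P = 31.8000


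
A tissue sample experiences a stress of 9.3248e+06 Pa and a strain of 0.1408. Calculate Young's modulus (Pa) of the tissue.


E = stress / strain
E = 9.3248e+06 / 0.1408
E = 6.6227e+07


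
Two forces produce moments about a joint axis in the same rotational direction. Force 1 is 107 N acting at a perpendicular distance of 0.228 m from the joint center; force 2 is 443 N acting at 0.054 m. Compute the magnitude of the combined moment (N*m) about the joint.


M = F1 * d1 + F2 * d2
M = 107 * 0.228 + 443 * 0.054
M = 24.3960 + 23.9220
M = 48.3180


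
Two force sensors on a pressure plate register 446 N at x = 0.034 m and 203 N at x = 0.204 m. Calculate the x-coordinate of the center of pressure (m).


COP_x = (F1*x1 + F2*x2) / (F1 + F2)
COP_x = (446*0.034 + 203*0.204) / (446 + 203)
Numerator = 56.5760
Denominator = 649
COP_x = 0.0872


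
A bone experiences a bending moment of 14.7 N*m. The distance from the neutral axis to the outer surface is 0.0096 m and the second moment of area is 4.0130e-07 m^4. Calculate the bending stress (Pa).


sigma = M * c / I
sigma = 14.7 * 0.0096 / 4.0130e-07
M * c = 0.1411
sigma = 351657.1144


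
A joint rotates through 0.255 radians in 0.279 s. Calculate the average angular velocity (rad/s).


omega = delta_theta / delta_t
omega = 0.255 / 0.279
omega = 0.9140


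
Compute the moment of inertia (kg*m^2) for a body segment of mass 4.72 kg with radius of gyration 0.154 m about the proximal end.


I = m * k^2
I = 4.72 * 0.154^2
k^2 = 0.0237
I = 0.1119


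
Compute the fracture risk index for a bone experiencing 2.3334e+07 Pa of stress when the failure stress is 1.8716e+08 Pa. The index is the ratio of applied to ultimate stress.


FRI = applied / ultimate
FRI = 2.3334e+07 / 1.8716e+08
FRI = 0.1247


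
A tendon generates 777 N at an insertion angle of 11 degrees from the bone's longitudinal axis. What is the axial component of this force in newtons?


F_eff = F_tendon * cos(theta)
theta = 11 deg = 0.1920 rad
cos(theta) = 0.9816
F_eff = 777 * 0.9816
F_eff = 762.7243


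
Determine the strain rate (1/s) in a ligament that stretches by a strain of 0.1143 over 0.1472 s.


strain_rate = delta_strain / delta_t
strain_rate = 0.1143 / 0.1472
strain_rate = 0.7765


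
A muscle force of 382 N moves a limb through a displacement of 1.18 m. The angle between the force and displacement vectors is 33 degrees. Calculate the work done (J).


W = F * d * cos(theta)
theta = 33 deg = 0.5760 rad
cos(theta) = 0.8387
W = 382 * 1.18 * 0.8387
W = 378.0391


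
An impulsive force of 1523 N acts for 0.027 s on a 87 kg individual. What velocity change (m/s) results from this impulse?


J = F * dt = 1523 * 0.027 = 41.1210 N*s
delta_v = J / m
delta_v = 41.1210 / 87
delta_v = 0.4727


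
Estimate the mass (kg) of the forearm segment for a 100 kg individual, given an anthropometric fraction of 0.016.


m_segment = body_mass * fraction
m_segment = 100 * 0.016
m_segment = 1.6000


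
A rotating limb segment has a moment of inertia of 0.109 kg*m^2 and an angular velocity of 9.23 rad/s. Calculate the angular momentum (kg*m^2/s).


L = I * omega
L = 0.109 * 9.23
L = 1.0061


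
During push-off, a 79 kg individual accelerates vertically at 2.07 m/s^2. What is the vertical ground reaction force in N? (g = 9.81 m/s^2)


GRF = m * (g + a)
GRF = 79 * (9.81 + 2.07)
GRF = 79 * 11.8800
GRF = 938.5200


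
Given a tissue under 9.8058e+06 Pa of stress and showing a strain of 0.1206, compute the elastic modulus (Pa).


E = stress / strain
E = 9.8058e+06 / 0.1206
E = 8.1308e+07


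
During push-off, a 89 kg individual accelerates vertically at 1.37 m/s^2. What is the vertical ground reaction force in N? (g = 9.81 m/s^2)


GRF = m * (g + a)
GRF = 89 * (9.81 + 1.37)
GRF = 89 * 11.1800
GRF = 995.0200


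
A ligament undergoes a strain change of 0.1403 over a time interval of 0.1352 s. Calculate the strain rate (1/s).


strain_rate = delta_strain / delta_t
strain_rate = 0.1403 / 0.1352
strain_rate = 1.0377


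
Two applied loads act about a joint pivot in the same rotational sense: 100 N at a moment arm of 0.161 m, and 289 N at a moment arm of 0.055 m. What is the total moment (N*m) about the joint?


M = F1 * d1 + F2 * d2
M = 100 * 0.161 + 289 * 0.055
M = 16.1000 + 15.8950
M = 31.9950


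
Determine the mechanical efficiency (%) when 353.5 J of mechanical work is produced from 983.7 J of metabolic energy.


eta = (W_mech / E_meta) * 100
eta = (353.5 / 983.7) * 100
ratio = 0.3594
eta = 35.9358


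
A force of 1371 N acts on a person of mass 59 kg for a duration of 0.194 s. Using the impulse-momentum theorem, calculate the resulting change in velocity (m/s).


J = F * dt = 1371 * 0.194 = 265.9740 N*s
delta_v = J / m
delta_v = 265.9740 / 59
delta_v = 4.5080


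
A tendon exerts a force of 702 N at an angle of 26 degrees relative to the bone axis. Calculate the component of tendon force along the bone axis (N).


F_eff = F_tendon * cos(theta)
theta = 26 deg = 0.4538 rad
cos(theta) = 0.8988
F_eff = 702 * 0.8988
F_eff = 630.9534


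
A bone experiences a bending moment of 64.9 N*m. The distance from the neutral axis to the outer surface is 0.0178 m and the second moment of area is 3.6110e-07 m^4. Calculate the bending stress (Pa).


sigma = M * c / I
sigma = 64.9 * 0.0178 / 3.6110e-07
M * c = 1.1552
sigma = 3.1992e+06


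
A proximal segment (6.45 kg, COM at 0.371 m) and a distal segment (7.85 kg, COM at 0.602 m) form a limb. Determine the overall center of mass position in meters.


COM = (m1*x1 + m2*x2) / (m1 + m2)
COM = (6.45*0.371 + 7.85*0.602) / (6.45 + 7.85)
Numerator = 7.1186
Denominator = 14.3000
COM = 0.4978


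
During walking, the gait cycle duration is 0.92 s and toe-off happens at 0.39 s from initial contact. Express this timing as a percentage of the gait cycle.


pct = (event_time / cycle_time) * 100
pct = (0.39 / 0.92) * 100
ratio = 0.4239
pct = 42.3913


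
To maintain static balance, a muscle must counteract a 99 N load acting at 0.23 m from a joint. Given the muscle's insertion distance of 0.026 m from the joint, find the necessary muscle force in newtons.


F_muscle = W * d_load / d_muscle
F_muscle = 99 * 0.23 / 0.026
Numerator = 22.7700
F_muscle = 875.7692


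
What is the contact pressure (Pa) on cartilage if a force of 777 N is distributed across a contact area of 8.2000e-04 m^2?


P = F / A
P = 777 / 8.2000e-04
P = 947560.9756


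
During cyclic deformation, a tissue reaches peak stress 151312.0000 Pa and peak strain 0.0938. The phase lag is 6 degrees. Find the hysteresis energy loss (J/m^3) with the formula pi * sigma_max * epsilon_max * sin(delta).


E_loss = pi * sigma_max * epsilon_max * sin(delta)
delta = 6 deg = 0.1047 rad
sin(delta) = 0.1045
E_loss = pi * 151312.0000 * 0.0938 * 0.1045
E_loss = 4660.8019


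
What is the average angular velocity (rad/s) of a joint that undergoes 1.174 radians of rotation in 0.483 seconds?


omega = delta_theta / delta_t
omega = 1.174 / 0.483
omega = 2.4306


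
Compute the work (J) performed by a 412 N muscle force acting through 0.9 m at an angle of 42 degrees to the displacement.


W = F * d * cos(theta)
theta = 42 deg = 0.7330 rad
cos(theta) = 0.7431
W = 412 * 0.9 * 0.7431
W = 275.5581


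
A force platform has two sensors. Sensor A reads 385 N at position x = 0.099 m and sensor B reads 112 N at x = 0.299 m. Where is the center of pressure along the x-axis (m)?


COP_x = (F1*x1 + F2*x2) / (F1 + F2)
COP_x = (385*0.099 + 112*0.299) / (385 + 112)
Numerator = 71.6030
Denominator = 497
COP_x = 0.1441


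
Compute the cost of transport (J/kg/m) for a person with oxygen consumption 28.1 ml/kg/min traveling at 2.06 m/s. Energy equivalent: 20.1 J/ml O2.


Power per kg = VO2 * 20.1 / 60
Power per kg = 28.1 * 20.1 / 60 = 9.4135 W/kg
Cost = power_per_kg / speed
Cost = 9.4135 / 2.06
Cost = 4.5697


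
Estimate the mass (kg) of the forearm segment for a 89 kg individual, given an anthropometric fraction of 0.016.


m_segment = body_mass * fraction
m_segment = 89 * 0.016
m_segment = 1.4240


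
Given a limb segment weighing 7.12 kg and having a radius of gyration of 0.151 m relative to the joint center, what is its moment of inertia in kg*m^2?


I = m * k^2
I = 7.12 * 0.151^2
k^2 = 0.0228
I = 0.1623


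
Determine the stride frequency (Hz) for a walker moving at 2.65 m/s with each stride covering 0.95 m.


f = v / stride_length
f = 2.65 / 0.95
f = 2.7895


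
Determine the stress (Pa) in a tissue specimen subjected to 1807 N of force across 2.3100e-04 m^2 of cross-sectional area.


stress = F / A
stress = 1807 / 2.3100e-04
stress = 7.8225e+06


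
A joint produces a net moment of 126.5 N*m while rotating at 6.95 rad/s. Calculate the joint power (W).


P = M * omega
P = 126.5 * 6.95
P = 879.1750


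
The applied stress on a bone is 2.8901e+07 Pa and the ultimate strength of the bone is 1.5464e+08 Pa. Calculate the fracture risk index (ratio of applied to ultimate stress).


FRI = applied / ultimate
FRI = 2.8901e+07 / 1.5464e+08
FRI = 0.1869


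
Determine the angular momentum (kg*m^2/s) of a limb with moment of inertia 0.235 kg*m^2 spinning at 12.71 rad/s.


L = I * omega
L = 0.235 * 12.71
L = 2.9869


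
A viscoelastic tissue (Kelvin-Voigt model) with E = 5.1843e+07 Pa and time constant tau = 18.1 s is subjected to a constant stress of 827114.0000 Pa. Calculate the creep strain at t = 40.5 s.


epsilon(t) = (sigma/E) * (1 - exp(-t/tau))
sigma/E = 827114.0000 / 5.1843e+07 = 0.0160
exp(-t/tau) = exp(-40.5 / 18.1) = 0.1067
epsilon = 0.0160 * (1 - 0.1067)
epsilon = 0.0143


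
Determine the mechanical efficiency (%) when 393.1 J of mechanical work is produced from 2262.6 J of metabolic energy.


eta = (W_mech / E_meta) * 100
eta = (393.1 / 2262.6) * 100
ratio = 0.1737
eta = 17.3738


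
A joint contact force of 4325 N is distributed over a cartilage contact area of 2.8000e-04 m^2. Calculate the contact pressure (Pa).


P = F / A
P = 4325 / 2.8000e-04
P = 1.5446e+07


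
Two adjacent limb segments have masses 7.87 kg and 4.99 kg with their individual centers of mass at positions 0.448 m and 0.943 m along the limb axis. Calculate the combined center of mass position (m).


COM = (m1*x1 + m2*x2) / (m1 + m2)
COM = (7.87*0.448 + 4.99*0.943) / (7.87 + 4.99)
Numerator = 8.2313
Denominator = 12.8600
COM = 0.6401


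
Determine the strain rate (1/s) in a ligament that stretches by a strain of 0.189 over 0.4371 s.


strain_rate = delta_strain / delta_t
strain_rate = 0.189 / 0.4371
strain_rate = 0.4324


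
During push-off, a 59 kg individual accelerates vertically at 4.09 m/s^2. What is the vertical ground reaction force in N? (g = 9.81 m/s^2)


GRF = m * (g + a)
GRF = 59 * (9.81 + 4.09)
GRF = 59 * 13.9000
GRF = 820.1000


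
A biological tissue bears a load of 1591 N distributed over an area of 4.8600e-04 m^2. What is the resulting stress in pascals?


stress = F / A
stress = 1591 / 4.8600e-04
stress = 3.2737e+06


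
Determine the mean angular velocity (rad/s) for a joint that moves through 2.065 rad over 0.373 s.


omega = delta_theta / delta_t
omega = 2.065 / 0.373
omega = 5.5362


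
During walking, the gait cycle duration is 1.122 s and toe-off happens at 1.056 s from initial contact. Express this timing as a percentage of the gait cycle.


pct = (event_time / cycle_time) * 100
pct = (1.056 / 1.122) * 100
ratio = 0.9412
pct = 94.1176


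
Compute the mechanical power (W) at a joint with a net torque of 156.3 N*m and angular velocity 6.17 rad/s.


P = M * omega
P = 156.3 * 6.17
P = 964.3710


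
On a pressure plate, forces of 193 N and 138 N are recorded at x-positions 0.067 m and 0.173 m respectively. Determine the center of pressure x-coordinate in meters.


COP_x = (F1*x1 + F2*x2) / (F1 + F2)
COP_x = (193*0.067 + 138*0.173) / (193 + 138)
Numerator = 36.8050
Denominator = 331
COP_x = 0.1112


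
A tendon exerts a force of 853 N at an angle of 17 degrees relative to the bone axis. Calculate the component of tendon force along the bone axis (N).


F_eff = F_tendon * cos(theta)
theta = 17 deg = 0.2967 rad
cos(theta) = 0.9563
F_eff = 853 * 0.9563
F_eff = 815.7280


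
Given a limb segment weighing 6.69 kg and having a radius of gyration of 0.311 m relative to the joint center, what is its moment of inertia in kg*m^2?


I = m * k^2
I = 6.69 * 0.311^2
k^2 = 0.0967
I = 0.6471


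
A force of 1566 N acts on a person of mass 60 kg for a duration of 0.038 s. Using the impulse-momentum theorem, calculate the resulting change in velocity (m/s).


J = F * dt = 1566 * 0.038 = 59.5080 N*s
delta_v = J / m
delta_v = 59.5080 / 60
delta_v = 0.9918


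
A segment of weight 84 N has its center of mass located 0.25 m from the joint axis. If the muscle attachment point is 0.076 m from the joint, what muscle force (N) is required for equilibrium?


F_muscle = W * d_load / d_muscle
F_muscle = 84 * 0.25 / 0.076
Numerator = 21.0000
F_muscle = 276.3158


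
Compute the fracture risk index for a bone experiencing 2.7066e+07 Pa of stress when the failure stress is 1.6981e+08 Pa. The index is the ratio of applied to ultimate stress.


FRI = applied / ultimate
FRI = 2.7066e+07 / 1.6981e+08
FRI = 0.1594


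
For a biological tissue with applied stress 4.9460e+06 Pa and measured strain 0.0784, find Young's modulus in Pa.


E = stress / strain
E = 4.9460e+06 / 0.0784
E = 6.3087e+07


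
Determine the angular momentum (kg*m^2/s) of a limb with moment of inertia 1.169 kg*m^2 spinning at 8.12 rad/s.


L = I * omega
L = 1.169 * 8.12
L = 9.4923


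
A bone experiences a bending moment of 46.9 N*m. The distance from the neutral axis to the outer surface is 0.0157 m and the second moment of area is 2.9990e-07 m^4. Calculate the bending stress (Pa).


sigma = M * c / I
sigma = 46.9 * 0.0157 / 2.9990e-07
M * c = 0.7363
sigma = 2.4553e+06


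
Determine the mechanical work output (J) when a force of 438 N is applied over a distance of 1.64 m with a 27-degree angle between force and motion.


W = F * d * cos(theta)
theta = 27 deg = 0.4712 rad
cos(theta) = 0.8910
W = 438 * 1.64 * 0.8910
W = 640.0278


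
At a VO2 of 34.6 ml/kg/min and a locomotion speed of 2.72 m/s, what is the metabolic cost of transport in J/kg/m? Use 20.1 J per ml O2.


Power per kg = VO2 * 20.1 / 60
Power per kg = 34.6 * 20.1 / 60 = 11.5910 W/kg
Cost = power_per_kg / speed
Cost = 11.5910 / 2.72
Cost = 4.2614


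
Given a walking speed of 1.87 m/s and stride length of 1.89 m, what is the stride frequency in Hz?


f = v / stride_length
f = 1.87 / 1.89
f = 0.9894


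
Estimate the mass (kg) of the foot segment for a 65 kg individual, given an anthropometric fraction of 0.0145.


m_segment = body_mass * fraction
m_segment = 65 * 0.0145
m_segment = 0.9425


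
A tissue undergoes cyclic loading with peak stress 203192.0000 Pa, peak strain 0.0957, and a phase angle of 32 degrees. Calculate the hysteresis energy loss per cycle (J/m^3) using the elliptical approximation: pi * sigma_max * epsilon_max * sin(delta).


E_loss = pi * sigma_max * epsilon_max * sin(delta)
delta = 32 deg = 0.5585 rad
sin(delta) = 0.5299
E_loss = pi * 203192.0000 * 0.0957 * 0.5299
E_loss = 32372.6404


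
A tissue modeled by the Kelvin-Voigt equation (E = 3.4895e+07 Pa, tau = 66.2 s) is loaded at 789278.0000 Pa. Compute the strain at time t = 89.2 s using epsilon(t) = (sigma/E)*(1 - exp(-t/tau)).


epsilon(t) = (sigma/E) * (1 - exp(-t/tau))
sigma/E = 789278.0000 / 3.4895e+07 = 0.0226
exp(-t/tau) = exp(-89.2 / 66.2) = 0.2599
epsilon = 0.0226 * (1 - 0.2599)
epsilon = 0.0167


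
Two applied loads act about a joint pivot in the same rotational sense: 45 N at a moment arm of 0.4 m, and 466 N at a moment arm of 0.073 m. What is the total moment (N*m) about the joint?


M = F1 * d1 + F2 * d2
M = 45 * 0.4 + 466 * 0.073
M = 18.0000 + 34.0180
M = 52.0180


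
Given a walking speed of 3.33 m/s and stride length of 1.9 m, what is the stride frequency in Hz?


f = v / stride_length
f = 3.33 / 1.9
f = 1.7526


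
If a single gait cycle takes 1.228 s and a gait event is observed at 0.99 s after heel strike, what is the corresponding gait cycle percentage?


pct = (event_time / cycle_time) * 100
pct = (0.99 / 1.228) * 100
ratio = 0.8062
pct = 80.6189


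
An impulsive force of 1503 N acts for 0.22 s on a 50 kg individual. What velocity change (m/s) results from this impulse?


J = F * dt = 1503 * 0.22 = 330.6600 N*s
delta_v = J / m
delta_v = 330.6600 / 50
delta_v = 6.6132


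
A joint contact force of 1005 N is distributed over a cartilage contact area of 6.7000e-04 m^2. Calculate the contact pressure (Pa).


P = F / A
P = 1005 / 6.7000e-04
P = 1.5000e+06


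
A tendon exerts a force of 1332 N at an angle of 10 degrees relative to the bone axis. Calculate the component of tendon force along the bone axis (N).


F_eff = F_tendon * cos(theta)
theta = 10 deg = 0.1745 rad
cos(theta) = 0.9848
F_eff = 1332 * 0.9848
F_eff = 1311.7639


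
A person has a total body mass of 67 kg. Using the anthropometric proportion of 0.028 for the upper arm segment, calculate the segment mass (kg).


m_segment = body_mass * fraction
m_segment = 67 * 0.028
m_segment = 1.8760


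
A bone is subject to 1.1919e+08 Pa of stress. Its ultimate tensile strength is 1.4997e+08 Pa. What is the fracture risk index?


FRI = applied / ultimate
FRI = 1.1919e+08 / 1.4997e+08
FRI = 0.7948


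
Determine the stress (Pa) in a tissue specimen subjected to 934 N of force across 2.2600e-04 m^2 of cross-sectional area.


stress = F / A
stress = 934 / 2.2600e-04
stress = 4.1327e+06


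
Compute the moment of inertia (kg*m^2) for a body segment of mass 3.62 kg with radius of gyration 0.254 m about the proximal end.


I = m * k^2
I = 3.62 * 0.254^2
k^2 = 0.0645
I = 0.2335


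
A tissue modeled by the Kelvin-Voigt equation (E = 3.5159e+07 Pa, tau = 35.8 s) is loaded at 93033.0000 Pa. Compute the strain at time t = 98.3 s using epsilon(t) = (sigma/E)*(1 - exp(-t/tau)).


epsilon(t) = (sigma/E) * (1 - exp(-t/tau))
sigma/E = 93033.0000 / 3.5159e+07 = 0.0026
exp(-t/tau) = exp(-98.3 / 35.8) = 0.0642
epsilon = 0.0026 * (1 - 0.0642)
epsilon = 0.0025


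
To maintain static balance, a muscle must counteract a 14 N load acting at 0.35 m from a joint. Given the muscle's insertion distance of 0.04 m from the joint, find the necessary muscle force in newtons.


F_muscle = W * d_load / d_muscle
F_muscle = 14 * 0.35 / 0.04
Numerator = 4.9000
F_muscle = 122.5000


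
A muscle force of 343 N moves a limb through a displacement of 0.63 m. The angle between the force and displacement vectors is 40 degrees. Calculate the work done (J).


W = F * d * cos(theta)
theta = 40 deg = 0.6981 rad
cos(theta) = 0.7660
W = 343 * 0.63 * 0.7660
W = 165.5345


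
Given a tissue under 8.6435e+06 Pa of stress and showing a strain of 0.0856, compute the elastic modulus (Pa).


E = stress / strain
E = 8.6435e+06 / 0.0856
E = 1.0098e+08


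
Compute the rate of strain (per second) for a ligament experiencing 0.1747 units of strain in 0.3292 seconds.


strain_rate = delta_strain / delta_t
strain_rate = 0.1747 / 0.3292
strain_rate = 0.5307


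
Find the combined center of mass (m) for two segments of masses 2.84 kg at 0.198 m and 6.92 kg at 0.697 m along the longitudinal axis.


COM = (m1*x1 + m2*x2) / (m1 + m2)
COM = (2.84*0.198 + 6.92*0.697) / (2.84 + 6.92)
Numerator = 5.3856
Denominator = 9.7600
COM = 0.5518


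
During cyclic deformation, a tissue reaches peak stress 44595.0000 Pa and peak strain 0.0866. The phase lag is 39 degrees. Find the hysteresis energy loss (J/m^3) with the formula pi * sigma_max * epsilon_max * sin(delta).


E_loss = pi * sigma_max * epsilon_max * sin(delta)
delta = 39 deg = 0.6807 rad
sin(delta) = 0.6293
E_loss = pi * 44595.0000 * 0.0866 * 0.6293
E_loss = 7635.2935


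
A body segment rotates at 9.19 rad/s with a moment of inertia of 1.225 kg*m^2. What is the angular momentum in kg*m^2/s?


L = I * omega
L = 1.225 * 9.19
L = 11.2577


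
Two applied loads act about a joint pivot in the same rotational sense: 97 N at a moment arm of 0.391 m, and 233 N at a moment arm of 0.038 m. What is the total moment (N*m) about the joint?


M = F1 * d1 + F2 * d2
M = 97 * 0.391 + 233 * 0.038
M = 37.9270 + 8.8540
M = 46.7810


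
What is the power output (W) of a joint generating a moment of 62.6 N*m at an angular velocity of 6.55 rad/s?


P = M * omega
P = 62.6 * 6.55
P = 410.0300


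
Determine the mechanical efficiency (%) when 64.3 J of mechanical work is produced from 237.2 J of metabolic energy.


eta = (W_mech / E_meta) * 100
eta = (64.3 / 237.2) * 100
ratio = 0.2711
eta = 27.1079


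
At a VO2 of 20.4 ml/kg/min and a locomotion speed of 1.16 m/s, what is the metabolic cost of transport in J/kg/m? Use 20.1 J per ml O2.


Power per kg = VO2 * 20.1 / 60
Power per kg = 20.4 * 20.1 / 60 = 6.8340 W/kg
Cost = power_per_kg / speed
Cost = 6.8340 / 1.16
Cost = 5.8914


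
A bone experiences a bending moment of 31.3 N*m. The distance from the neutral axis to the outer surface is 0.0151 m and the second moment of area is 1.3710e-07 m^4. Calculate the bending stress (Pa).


sigma = M * c / I
sigma = 31.3 * 0.0151 / 1.3710e-07
M * c = 0.4726
sigma = 3.4473e+06


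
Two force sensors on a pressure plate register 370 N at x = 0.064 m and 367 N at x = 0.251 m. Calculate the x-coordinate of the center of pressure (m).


COP_x = (F1*x1 + F2*x2) / (F1 + F2)
COP_x = (370*0.064 + 367*0.251) / (370 + 367)
Numerator = 115.7970
Denominator = 737
COP_x = 0.1571


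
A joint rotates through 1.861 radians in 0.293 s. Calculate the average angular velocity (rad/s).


omega = delta_theta / delta_t
omega = 1.861 / 0.293
omega = 6.3515


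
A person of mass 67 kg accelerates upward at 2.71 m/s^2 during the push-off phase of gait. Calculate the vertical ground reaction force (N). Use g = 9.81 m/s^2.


GRF = m * (g + a)
GRF = 67 * (9.81 + 2.71)
GRF = 67 * 12.5200
GRF = 838.8400


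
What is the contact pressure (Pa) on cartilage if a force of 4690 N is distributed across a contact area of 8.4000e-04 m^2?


P = F / A
P = 4690 / 8.4000e-04
P = 5.5833e+06
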